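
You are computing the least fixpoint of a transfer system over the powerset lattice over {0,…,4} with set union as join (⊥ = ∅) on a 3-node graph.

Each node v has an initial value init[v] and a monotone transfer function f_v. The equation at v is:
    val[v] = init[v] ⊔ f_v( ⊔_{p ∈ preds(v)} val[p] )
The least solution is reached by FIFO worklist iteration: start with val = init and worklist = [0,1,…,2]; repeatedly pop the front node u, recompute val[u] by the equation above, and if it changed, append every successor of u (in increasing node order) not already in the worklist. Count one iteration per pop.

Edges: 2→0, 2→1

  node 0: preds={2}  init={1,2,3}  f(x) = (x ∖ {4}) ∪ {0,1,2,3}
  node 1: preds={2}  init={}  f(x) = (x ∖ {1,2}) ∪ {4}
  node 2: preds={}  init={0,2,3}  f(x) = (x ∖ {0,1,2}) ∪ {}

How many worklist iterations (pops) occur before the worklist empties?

3

Iteration log — 3 steps:
  step 1. node 0  ⊔preds={0,2,3}  new={0,1,2,3}  old={1,2,3}  +wl: 
  step 2. node 1  ⊔preds={0,2,3}  new={0,3,4}  old={}  +wl: 
  step 3. node 2  ⊔preds={}  new={0,2,3}  stable

Least fixpoint reached:
  node 0: {0,1,2,3}
  node 1: {0,3,4}
  node 2: {0,2,3}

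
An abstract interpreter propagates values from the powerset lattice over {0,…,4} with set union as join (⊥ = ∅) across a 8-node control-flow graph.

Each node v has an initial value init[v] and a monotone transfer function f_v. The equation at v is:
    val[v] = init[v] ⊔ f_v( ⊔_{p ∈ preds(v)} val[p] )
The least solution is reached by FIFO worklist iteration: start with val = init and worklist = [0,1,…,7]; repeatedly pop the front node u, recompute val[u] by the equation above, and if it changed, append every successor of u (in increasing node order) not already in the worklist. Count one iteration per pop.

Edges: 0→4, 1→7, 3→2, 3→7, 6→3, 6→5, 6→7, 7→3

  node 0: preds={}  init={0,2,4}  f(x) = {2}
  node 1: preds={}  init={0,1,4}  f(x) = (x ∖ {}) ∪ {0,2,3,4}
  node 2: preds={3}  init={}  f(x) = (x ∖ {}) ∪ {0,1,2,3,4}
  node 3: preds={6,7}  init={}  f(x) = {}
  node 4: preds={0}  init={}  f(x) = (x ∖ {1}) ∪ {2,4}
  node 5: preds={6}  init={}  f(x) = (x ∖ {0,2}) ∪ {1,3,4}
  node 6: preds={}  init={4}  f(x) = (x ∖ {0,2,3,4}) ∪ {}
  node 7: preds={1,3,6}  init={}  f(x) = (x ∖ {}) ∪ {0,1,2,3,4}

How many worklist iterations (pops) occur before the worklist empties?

9

Iteration log — 9 steps:
  step 1. node 0  ⊔preds={}  new={0,2,4}  stable
  step 2. node 1  ⊔preds={}  new={0,1,2,3,4}  old={0,1,4}  +wl: 
  step 3. node 2  ⊔preds={}  new={0,1,2,3,4}  old={}  +wl: 
  step 4. node 3  ⊔preds={4}  new={}  stable
  step 5. node 4  ⊔preds={0,2,4}  new={0,2,4}  old={}  +wl: 
  step 6. node 5  ⊔preds={4}  new={1,3,4}  old={}  +wl: 
  step 7. node 6  ⊔preds={}  new={4}  stable
  step 8. node 7  ⊔preds={0,1,2,3,4}  new={0,1,2,3,4}  old={}  +wl: 3
  step 9. node 3  ⊔preds={0,1,2,3,4}  new={}  stable

Least fixpoint reached:
  node 0: {0,2,4}
  node 1: {0,1,2,3,4}
  node 2: {0,1,2,3,4}
  node 3: {}
  node 4: {0,2,4}
  node 5: {1,3,4}
  node 6: {4}
  node 7: {0,1,2,3,4}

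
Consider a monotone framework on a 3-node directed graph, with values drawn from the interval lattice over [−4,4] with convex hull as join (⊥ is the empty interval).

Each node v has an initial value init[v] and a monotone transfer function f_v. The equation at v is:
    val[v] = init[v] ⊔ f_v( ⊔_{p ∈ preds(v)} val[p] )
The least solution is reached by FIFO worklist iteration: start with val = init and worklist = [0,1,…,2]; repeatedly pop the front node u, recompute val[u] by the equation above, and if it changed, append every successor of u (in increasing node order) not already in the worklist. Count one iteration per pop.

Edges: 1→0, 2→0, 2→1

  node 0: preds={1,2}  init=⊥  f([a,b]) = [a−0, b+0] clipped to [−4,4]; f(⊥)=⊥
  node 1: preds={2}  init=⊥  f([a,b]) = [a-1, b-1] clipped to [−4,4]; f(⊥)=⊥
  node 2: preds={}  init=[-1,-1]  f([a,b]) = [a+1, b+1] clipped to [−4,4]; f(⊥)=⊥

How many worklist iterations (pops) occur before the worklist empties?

4

Trace (4 dequeues):
  [1] u=0 | in [-1,-1] | out [-1,-1] | prev ⊥ | push {}
  [2] u=1 | in [-1,-1] | out [-2,-2] | prev ⊥ | push {0}
  [3] u=2 | in ⊥ | out [-1,-1] | ==
  [4] u=0 | in [-2,-1] | out [-2,-1] | prev [-1,-1] | push {}

Converged values:
  [0] [-2,-1]
  [1] [-2,-2]
  [2] [-1,-1]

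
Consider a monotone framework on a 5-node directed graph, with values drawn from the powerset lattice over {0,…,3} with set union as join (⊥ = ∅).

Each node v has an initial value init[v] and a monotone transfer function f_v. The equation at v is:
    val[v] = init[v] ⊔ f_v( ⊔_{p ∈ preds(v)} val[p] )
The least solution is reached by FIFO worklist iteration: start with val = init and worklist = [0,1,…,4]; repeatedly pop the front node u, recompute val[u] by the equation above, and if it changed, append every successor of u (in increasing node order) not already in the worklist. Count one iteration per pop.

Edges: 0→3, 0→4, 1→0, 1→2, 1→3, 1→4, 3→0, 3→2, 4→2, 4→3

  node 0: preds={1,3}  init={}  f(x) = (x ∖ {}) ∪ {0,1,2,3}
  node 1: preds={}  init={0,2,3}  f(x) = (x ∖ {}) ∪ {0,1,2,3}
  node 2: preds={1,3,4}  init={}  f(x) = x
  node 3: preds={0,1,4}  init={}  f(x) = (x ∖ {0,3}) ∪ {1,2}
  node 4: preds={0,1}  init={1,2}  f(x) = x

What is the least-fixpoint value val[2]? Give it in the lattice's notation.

{0,1,2,3}

Iteration log — 8 steps:
  step 1. node 0  ⊔preds={0,2,3}  new={0,1,2,3}  old={}  +wl: 
  step 2. node 1  ⊔preds={}  new={0,1,2,3}  old={0,2,3}  +wl: 0
  step 3. node 2  ⊔preds={0,1,2,3}  new={0,1,2,3}  old={}  +wl: 
  step 4. node 3  ⊔preds={0,1,2,3}  new={1,2}  old={}  +wl: 2
  step 5. node 4  ⊔preds={0,1,2,3}  new={0,1,2,3}  old={1,2}  +wl: 3
  step 6. node 0  ⊔preds={0,1,2,3}  new={0,1,2,3}  stable
  step 7. node 2  ⊔preds={0,1,2,3}  new={0,1,2,3}  stable
  step 8. node 3  ⊔preds={0,1,2,3}  new={1,2}  stable

Least fixpoint reached:
  node 0: {0,1,2,3}
  node 1: {0,1,2,3}
  node 2: {0,1,2,3}
  node 3: {1,2}
  node 4: {0,1,2,3}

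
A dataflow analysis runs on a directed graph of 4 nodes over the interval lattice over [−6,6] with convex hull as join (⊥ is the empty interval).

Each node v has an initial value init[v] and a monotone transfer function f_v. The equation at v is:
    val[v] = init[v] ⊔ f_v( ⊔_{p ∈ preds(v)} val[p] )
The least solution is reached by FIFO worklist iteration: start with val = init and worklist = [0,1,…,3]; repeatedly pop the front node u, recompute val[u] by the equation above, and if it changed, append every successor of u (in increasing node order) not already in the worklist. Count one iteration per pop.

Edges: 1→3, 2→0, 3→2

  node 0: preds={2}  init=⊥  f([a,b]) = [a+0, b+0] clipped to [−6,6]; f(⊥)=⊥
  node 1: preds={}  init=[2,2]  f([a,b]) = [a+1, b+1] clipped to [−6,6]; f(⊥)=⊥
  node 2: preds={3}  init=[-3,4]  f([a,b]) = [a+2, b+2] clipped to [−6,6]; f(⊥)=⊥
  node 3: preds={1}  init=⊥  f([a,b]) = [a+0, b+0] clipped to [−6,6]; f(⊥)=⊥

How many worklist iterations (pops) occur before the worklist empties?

5

Trace (5 dequeues):
  [1] u=0 | in [-3,4] | out [-3,4] | prev ⊥ | push {}
  [2] u=1 | in ⊥ | out [2,2] | ==
  [3] u=2 | in ⊥ | out [-3,4] | ==
  [4] u=3 | in [2,2] | out [2,2] | prev ⊥ | push {2}
  [5] u=2 | in [2,2] | out [-3,4] | ==

Converged values:
  [0] [-3,4]
  [1] [2,2]
  [2] [-3,4]
  [3] [2,2]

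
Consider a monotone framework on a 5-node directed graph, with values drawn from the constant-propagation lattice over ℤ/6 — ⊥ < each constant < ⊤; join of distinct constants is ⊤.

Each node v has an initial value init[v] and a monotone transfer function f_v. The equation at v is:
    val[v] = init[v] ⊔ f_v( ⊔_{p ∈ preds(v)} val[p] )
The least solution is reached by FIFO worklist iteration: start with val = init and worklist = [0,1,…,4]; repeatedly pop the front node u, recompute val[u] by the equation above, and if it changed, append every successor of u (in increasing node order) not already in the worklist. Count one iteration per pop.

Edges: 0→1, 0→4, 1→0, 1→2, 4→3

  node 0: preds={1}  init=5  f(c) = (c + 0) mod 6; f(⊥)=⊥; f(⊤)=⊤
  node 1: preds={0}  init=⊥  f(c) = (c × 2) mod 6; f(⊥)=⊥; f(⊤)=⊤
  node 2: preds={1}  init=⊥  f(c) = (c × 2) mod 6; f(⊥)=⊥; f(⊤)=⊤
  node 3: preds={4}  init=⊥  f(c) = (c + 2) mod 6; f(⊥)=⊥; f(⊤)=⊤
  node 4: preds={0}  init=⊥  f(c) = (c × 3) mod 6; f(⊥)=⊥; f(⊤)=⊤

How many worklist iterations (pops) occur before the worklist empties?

12

Trace (12 dequeues):
  [1] u=0 | in ⊥ | out 5 | ==
  [2] u=1 | in 5 | out 4 | prev ⊥ | push {0}
  [3] u=2 | in 4 | out 2 | prev ⊥ | push {}
  [4] u=3 | in ⊥ | out ⊥ | ==
  [5] u=4 | in 5 | out 3 | prev ⊥ | push {3}
  [6] u=0 | in 4 | out ⊤ | prev 5 | push {1,4}
  [7] u=3 | in 3 | out 5 | prev ⊥ | push {}
  [8] u=1 | in ⊤ | out ⊤ | prev 4 | push {0,2}
  [9] u=4 | in ⊤ | out ⊤ | prev 3 | push {3}
  [10] u=0 | in ⊤ | out ⊤ | ==
  [11] u=2 | in ⊤ | out ⊤ | prev 2 | push {}
  [12] u=3 | in ⊤ | out ⊤ | prev 5 | push {}

Converged values:
  [0] ⊤
  [1] ⊤
  [2] ⊤
  [3] ⊤
  [4] ⊤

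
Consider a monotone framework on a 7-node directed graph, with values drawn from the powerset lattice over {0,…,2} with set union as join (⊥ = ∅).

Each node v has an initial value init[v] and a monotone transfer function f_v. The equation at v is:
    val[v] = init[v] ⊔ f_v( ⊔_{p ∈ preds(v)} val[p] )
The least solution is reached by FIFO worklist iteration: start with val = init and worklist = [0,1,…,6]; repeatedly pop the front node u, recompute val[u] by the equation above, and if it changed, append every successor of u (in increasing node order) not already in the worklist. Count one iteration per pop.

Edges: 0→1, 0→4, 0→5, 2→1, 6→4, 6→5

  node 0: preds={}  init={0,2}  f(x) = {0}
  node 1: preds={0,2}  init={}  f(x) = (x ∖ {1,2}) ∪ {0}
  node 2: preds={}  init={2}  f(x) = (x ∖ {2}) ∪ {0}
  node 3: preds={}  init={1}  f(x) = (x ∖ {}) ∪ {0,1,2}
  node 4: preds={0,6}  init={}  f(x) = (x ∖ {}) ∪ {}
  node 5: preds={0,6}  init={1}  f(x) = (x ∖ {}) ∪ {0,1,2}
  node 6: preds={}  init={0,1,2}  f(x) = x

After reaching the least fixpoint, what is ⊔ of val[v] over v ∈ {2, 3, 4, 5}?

{0,1,2}

Worklist (8 pops):
  #1 pop 0: in={} → {0,2} (no change)
  #2 pop 1: in={0,2} → {0} (was {}); enqueue []
  #3 pop 2: in={} → {0,2} (was {2}); enqueue [1]
  #4 pop 3: in={} → {0,1,2} (was {1}); enqueue []
  #5 pop 4: in={0,1,2} → {0,1,2} (was {}); enqueue []
  #6 pop 5: in={0,1,2} → {0,1,2} (was {1}); enqueue []
  #7 pop 6: in={} → {0,1,2} (no change)
  #8 pop 1: in={0,2} → {0} (no change)

Fixpoint:
  val[0] = {0,2}
  val[1] = {0}
  val[2] = {0,2}
  val[3] = {0,1,2}
  val[4] = {0,1,2}
  val[5] = {0,1,2}
  val[6] = {0,1,2}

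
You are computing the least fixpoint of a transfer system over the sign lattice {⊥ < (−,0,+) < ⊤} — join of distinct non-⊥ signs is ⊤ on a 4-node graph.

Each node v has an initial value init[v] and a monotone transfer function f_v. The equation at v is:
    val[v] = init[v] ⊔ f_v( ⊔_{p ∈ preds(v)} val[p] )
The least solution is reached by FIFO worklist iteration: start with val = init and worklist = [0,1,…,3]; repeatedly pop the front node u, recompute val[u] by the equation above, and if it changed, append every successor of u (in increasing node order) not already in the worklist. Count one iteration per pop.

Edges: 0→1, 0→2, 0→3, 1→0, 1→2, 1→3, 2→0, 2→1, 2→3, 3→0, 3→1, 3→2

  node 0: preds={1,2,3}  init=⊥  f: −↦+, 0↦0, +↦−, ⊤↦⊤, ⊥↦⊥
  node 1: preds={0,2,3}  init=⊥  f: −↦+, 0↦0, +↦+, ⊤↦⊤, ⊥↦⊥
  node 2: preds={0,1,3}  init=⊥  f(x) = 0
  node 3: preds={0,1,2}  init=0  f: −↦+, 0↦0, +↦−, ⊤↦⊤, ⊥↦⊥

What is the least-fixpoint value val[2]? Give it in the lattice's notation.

Iteration log — 6 steps:
  step 1. node 0  ⊔preds=0  new=0  old=⊥  +wl: 
  step 2. node 1  ⊔preds=0  new=0  old=⊥  +wl: 0
  step 3. node 2  ⊔preds=0  new=0  old=⊥  +wl: 1
  step 4. node 3  ⊔preds=0  new=0  stable
  step 5. node 0  ⊔preds=0  new=0  stable
  step 6. node 1  ⊔preds=0  new=0  stable

Least fixpoint reached:
  node 0: 0
  node 1: 0
  node 2: 0
  node 3: 0

0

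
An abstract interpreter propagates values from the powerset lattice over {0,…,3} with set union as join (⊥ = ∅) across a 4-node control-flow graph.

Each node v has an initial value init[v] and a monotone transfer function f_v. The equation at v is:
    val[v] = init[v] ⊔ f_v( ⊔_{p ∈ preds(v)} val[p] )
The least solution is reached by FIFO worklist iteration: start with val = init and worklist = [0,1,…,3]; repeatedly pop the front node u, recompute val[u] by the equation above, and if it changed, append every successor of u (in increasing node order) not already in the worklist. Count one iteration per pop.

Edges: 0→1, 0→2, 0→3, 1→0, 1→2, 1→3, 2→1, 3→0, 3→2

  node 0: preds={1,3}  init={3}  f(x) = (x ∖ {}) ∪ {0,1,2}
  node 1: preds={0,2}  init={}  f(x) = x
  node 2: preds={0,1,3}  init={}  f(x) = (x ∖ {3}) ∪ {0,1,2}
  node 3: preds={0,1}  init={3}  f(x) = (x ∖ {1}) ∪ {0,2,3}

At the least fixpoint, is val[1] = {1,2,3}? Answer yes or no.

Worklist (7 pops):
  #1 pop 0: in={3} → {0,1,2,3} (was {3}); enqueue []
  #2 pop 1: in={0,1,2,3} → {0,1,2,3} (was {}); enqueue [0]
  #3 pop 2: in={0,1,2,3} → {0,1,2} (was {}); enqueue [1]
  #4 pop 3: in={0,1,2,3} → {0,2,3} (was {3}); enqueue [2]
  #5 pop 0: in={0,1,2,3} → {0,1,2,3} (no change)
  #6 pop 1: in={0,1,2,3} → {0,1,2,3} (no change)
  #7 pop 2: in={0,1,2,3} → {0,1,2} (no change)

Fixpoint:
  val[0] = {0,1,2,3}
  val[1] = {0,1,2,3}
  val[2] = {0,1,2}
  val[3] = {0,2,3}

no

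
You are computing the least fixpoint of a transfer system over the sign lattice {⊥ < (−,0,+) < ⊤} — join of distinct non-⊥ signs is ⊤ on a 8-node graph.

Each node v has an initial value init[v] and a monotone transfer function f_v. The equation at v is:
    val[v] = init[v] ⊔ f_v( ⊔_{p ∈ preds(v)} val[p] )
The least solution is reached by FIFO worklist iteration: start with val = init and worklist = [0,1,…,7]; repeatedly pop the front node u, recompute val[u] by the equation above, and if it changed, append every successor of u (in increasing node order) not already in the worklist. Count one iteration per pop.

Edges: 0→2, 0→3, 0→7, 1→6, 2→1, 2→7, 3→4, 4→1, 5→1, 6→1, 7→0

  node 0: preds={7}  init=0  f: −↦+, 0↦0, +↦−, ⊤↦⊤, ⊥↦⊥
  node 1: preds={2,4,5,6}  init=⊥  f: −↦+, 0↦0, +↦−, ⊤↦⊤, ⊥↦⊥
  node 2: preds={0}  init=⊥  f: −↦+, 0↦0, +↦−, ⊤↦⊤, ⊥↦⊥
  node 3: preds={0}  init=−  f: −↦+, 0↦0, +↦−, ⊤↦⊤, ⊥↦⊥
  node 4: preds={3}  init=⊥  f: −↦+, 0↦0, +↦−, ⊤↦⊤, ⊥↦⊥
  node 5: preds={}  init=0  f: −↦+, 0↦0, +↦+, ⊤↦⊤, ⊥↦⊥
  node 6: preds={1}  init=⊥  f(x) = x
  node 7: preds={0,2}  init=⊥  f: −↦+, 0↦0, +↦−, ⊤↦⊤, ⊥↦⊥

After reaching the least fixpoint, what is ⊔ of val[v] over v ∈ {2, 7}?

0

Worklist (12 pops):
  #1 pop 0: in=⊥ → 0 (no change)
  #2 pop 1: in=0 → 0 (was ⊥); enqueue []
  #3 pop 2: in=0 → 0 (was ⊥); enqueue [1]
  #4 pop 3: in=0 → ⊤ (was −); enqueue []
  #5 pop 4: in=⊤ → ⊤ (was ⊥); enqueue []
  #6 pop 5: in=⊥ → 0 (no change)
  #7 pop 6: in=0 → 0 (was ⊥); enqueue []
  #8 pop 7: in=0 → 0 (was ⊥); enqueue [0]
  #9 pop 1: in=⊤ → ⊤ (was 0); enqueue [6]
  #10 pop 0: in=0 → 0 (no change)
  #11 pop 6: in=⊤ → ⊤ (was 0); enqueue [1]
  #12 pop 1: in=⊤ → ⊤ (no change)

Fixpoint:
  val[0] = 0
  val[1] = ⊤
  val[2] = 0
  val[3] = ⊤
  val[4] = ⊤
  val[5] = 0
  val[6] = ⊤
  val[7] = 0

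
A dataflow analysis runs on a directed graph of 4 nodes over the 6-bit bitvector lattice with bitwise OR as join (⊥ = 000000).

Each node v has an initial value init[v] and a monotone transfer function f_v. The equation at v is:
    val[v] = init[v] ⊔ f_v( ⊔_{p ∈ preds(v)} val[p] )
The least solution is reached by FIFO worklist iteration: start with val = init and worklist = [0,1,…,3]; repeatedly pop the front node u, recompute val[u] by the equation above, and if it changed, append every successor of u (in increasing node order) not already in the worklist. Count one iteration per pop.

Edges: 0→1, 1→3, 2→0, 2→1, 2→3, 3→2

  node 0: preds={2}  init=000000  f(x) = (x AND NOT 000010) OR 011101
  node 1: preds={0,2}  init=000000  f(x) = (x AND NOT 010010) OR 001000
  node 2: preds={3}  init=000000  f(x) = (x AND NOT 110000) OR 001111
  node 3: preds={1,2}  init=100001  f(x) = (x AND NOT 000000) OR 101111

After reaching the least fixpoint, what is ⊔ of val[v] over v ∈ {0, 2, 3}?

111111

Trace (7 dequeues):
  [1] u=0 | in 000000 | out 011101 | prev 000000 | push {}
  [2] u=1 | in 011101 | out 001101 | prev 000000 | push {}
  [3] u=2 | in 100001 | out 001111 | prev 000000 | push {0,1}
  [4] u=3 | in 001111 | out 101111 | prev 100001 | push {2}
  [5] u=0 | in 001111 | out 011101 | ==
  [6] u=1 | in 011111 | out 001101 | ==
  [7] u=2 | in 101111 | out 001111 | ==

Converged values:
  [0] 011101
  [1] 001101
  [2] 001111
  [3] 101111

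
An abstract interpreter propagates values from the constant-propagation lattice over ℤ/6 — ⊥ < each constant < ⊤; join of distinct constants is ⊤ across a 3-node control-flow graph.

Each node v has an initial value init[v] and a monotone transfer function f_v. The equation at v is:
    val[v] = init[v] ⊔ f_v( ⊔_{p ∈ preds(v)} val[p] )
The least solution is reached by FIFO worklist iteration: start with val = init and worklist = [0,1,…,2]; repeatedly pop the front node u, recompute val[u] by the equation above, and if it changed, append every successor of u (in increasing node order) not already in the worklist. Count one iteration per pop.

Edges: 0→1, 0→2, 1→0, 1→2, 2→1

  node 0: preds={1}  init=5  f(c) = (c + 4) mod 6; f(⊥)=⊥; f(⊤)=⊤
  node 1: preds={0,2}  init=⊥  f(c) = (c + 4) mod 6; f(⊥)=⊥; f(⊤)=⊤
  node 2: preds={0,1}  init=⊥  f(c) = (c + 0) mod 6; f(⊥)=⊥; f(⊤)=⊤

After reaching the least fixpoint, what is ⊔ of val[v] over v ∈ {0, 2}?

Iteration log — 7 steps:
  step 1. node 0  ⊔preds=⊥  new=5  stable
  step 2. node 1  ⊔preds=5  new=3  old=⊥  +wl: 0
  step 3. node 2  ⊔preds=⊤  new=⊤  old=⊥  +wl: 1
  step 4. node 0  ⊔preds=3  new=⊤  old=5  +wl: 2
  step 5. node 1  ⊔preds=⊤  new=⊤  old=3  +wl: 0
  step 6. node 2  ⊔preds=⊤  new=⊤  stable
  step 7. node 0  ⊔preds=⊤  new=⊤  stable

Least fixpoint reached:
  node 0: ⊤
  node 1: ⊤
  node 2: ⊤

⊤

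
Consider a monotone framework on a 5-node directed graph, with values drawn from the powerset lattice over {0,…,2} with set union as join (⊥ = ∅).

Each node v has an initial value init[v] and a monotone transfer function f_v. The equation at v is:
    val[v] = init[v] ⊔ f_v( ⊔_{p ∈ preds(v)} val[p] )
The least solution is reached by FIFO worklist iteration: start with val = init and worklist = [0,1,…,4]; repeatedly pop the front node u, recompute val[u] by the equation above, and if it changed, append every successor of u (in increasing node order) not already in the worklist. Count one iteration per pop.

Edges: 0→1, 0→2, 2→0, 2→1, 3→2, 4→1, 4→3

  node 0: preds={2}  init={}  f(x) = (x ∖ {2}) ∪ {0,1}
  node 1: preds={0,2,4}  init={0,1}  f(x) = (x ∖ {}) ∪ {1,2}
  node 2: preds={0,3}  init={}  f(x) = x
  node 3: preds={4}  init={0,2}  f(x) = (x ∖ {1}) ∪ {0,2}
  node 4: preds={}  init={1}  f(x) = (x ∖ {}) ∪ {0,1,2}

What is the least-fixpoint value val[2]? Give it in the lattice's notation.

Worklist (8 pops):
  #1 pop 0: in={} → {0,1} (was {}); enqueue []
  #2 pop 1: in={0,1} → {0,1,2} (was {0,1}); enqueue []
  #3 pop 2: in={0,1,2} → {0,1,2} (was {}); enqueue [0,1]
  #4 pop 3: in={1} → {0,2} (no change)
  #5 pop 4: in={} → {0,1,2} (was {1}); enqueue [3]
  #6 pop 0: in={0,1,2} → {0,1} (no change)
  #7 pop 1: in={0,1,2} → {0,1,2} (no change)
  #8 pop 3: in={0,1,2} → {0,2} (no change)

Fixpoint:
  val[0] = {0,1}
  val[1] = {0,1,2}
  val[2] = {0,1,2}
  val[3] = {0,2}
  val[4] = {0,1,2}

{0,1,2}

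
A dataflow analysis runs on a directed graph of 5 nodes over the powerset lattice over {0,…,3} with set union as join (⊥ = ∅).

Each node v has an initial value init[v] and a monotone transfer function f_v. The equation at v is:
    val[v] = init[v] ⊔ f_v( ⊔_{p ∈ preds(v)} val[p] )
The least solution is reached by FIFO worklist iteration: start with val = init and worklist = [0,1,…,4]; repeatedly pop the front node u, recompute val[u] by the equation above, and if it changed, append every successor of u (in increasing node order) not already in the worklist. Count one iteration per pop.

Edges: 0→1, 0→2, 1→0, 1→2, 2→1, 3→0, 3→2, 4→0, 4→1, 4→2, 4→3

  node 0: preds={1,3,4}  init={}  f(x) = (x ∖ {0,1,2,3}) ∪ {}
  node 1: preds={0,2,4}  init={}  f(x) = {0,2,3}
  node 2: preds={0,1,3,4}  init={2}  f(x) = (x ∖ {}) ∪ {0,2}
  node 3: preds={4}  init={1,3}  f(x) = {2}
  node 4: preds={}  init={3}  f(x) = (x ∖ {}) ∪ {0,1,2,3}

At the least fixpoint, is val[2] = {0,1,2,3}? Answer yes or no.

yes

Iteration log — 9 steps:
  step 1. node 0  ⊔preds={1,3}  new={}  stable
  step 2. node 1  ⊔preds={2,3}  new={0,2,3}  old={}  +wl: 0
  step 3. node 2  ⊔preds={0,1,2,3}  new={0,1,2,3}  old={2}  +wl: 1
  step 4. node 3  ⊔preds={3}  new={1,2,3}  old={1,3}  +wl: 2
  step 5. node 4  ⊔preds={}  new={0,1,2,3}  old={3}  +wl: 3
  step 6. node 0  ⊔preds={0,1,2,3}  new={}  stable
  step 7. node 1  ⊔preds={0,1,2,3}  new={0,2,3}  stable
  step 8. node 2  ⊔preds={0,1,2,3}  new={0,1,2,3}  stable
  step 9. node 3  ⊔preds={0,1,2,3}  new={1,2,3}  stable

Least fixpoint reached:
  node 0: {}
  node 1: {0,2,3}
  node 2: {0,1,2,3}
  node 3: {1,2,3}
  node 4: {0,1,2,3}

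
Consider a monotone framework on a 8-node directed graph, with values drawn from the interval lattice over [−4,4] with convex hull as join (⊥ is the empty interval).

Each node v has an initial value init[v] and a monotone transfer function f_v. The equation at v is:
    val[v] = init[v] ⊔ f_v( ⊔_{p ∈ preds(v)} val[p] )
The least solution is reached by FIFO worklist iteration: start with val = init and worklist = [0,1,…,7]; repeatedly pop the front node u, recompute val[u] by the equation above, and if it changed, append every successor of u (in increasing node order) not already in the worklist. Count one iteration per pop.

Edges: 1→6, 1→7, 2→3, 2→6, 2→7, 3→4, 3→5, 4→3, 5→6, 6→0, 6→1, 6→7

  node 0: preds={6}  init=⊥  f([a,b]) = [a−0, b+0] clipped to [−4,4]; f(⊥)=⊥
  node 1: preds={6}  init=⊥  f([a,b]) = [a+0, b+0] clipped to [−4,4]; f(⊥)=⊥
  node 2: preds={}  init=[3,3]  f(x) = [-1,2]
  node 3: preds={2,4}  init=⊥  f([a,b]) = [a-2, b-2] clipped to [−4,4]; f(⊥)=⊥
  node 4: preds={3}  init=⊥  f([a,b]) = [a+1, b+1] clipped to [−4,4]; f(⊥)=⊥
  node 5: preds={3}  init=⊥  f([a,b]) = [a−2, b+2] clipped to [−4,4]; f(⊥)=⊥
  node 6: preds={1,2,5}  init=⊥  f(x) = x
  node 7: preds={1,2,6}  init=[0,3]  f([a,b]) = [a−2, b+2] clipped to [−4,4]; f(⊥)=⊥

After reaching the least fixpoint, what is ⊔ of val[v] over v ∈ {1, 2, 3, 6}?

Iteration log — 16 steps:
  step 1. node 0  ⊔preds=⊥  new=⊥  stable
  step 2. node 1  ⊔preds=⊥  new=⊥  stable
  step 3. node 2  ⊔preds=⊥  new=[-1,3]  old=[3,3]  +wl: 
  step 4. node 3  ⊔preds=[-1,3]  new=[-3,1]  old=⊥  +wl: 
  step 5. node 4  ⊔preds=[-3,1]  new=[-2,2]  old=⊥  +wl: 3
  step 6. node 5  ⊔preds=[-3,1]  new=[-4,3]  old=⊥  +wl: 
  step 7. node 6  ⊔preds=[-4,3]  new=[-4,3]  old=⊥  +wl: 0,1
  step 8. node 7  ⊔preds=[-4,3]  new=[-4,4]  old=[0,3]  +wl: 
  step 9. node 3  ⊔preds=[-2,3]  new=[-4,1]  old=[-3,1]  +wl: 4,5
  step 10. node 0  ⊔preds=[-4,3]  new=[-4,3]  old=⊥  +wl: 
  step 11. node 1  ⊔preds=[-4,3]  new=[-4,3]  old=⊥  +wl: 6,7
  step 12. node 4  ⊔preds=[-4,1]  new=[-3,2]  old=[-2,2]  +wl: 3
  step 13. node 5  ⊔preds=[-4,1]  new=[-4,3]  stable
  step 14. node 6  ⊔preds=[-4,3]  new=[-4,3]  stable
  step 15. node 7  ⊔preds=[-4,3]  new=[-4,4]  stable
  step 16. node 3  ⊔preds=[-3,3]  new=[-4,1]  stable

Least fixpoint reached:
  node 0: [-4,3]
  node 1: [-4,3]
  node 2: [-1,3]
  node 3: [-4,1]
  node 4: [-3,2]
  node 5: [-4,3]
  node 6: [-4,3]
  node 7: [-4,4]

[-4,3]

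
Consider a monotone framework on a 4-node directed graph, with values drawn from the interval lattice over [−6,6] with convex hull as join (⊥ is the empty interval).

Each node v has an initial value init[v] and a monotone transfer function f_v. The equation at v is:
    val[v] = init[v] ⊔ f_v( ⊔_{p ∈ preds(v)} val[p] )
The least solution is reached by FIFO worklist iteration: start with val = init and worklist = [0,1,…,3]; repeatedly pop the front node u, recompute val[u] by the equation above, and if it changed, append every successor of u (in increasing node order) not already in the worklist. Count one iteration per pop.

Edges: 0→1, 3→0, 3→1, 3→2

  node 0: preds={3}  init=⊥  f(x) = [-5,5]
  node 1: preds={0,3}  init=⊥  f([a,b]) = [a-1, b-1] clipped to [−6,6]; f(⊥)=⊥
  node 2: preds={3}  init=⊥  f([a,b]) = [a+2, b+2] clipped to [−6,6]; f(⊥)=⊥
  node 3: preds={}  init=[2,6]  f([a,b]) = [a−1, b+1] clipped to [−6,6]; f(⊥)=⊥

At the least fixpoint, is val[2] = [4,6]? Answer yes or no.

yes

Trace (4 dequeues):
  [1] u=0 | in [2,6] | out [-5,5] | prev ⊥ | push {}
  [2] u=1 | in [-5,6] | out [-6,5] | prev ⊥ | push {}
  [3] u=2 | in [2,6] | out [4,6] | prev ⊥ | push {}
  [4] u=3 | in ⊥ | out [2,6] | ==

Converged values:
  [0] [-5,5]
  [1] [-6,5]
  [2] [4,6]
  [3] [2,6]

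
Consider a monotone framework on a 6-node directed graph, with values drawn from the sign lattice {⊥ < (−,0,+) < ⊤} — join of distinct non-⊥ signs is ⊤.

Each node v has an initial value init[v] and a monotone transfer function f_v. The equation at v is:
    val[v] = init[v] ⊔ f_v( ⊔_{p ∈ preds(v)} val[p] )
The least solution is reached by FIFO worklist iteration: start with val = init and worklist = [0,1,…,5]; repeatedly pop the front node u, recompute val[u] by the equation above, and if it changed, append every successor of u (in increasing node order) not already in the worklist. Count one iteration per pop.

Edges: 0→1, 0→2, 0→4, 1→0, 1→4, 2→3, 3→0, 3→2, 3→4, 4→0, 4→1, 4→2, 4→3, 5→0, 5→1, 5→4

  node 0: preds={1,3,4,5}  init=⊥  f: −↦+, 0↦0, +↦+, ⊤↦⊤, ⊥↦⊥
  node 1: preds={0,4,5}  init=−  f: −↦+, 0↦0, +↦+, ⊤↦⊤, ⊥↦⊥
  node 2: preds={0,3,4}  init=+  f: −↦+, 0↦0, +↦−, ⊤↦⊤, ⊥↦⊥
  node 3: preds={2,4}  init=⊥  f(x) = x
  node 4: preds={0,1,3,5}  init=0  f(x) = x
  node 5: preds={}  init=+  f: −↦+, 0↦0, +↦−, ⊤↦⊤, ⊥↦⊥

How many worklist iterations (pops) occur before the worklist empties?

10

Worklist (10 pops):
  #1 pop 0: in=⊤ → ⊤ (was ⊥); enqueue []
  #2 pop 1: in=⊤ → ⊤ (was −); enqueue [0]
  #3 pop 2: in=⊤ → ⊤ (was +); enqueue []
  #4 pop 3: in=⊤ → ⊤ (was ⊥); enqueue [2]
  #5 pop 4: in=⊤ → ⊤ (was 0); enqueue [1,3]
  #6 pop 5: in=⊥ → + (no change)
  #7 pop 0: in=⊤ → ⊤ (no change)
  #8 pop 2: in=⊤ → ⊤ (no change)
  #9 pop 1: in=⊤ → ⊤ (no change)
  #10 pop 3: in=⊤ → ⊤ (no change)

Fixpoint:
  val[0] = ⊤
  val[1] = ⊤
  val[2] = ⊤
  val[3] = ⊤
  val[4] = ⊤
  val[5] = +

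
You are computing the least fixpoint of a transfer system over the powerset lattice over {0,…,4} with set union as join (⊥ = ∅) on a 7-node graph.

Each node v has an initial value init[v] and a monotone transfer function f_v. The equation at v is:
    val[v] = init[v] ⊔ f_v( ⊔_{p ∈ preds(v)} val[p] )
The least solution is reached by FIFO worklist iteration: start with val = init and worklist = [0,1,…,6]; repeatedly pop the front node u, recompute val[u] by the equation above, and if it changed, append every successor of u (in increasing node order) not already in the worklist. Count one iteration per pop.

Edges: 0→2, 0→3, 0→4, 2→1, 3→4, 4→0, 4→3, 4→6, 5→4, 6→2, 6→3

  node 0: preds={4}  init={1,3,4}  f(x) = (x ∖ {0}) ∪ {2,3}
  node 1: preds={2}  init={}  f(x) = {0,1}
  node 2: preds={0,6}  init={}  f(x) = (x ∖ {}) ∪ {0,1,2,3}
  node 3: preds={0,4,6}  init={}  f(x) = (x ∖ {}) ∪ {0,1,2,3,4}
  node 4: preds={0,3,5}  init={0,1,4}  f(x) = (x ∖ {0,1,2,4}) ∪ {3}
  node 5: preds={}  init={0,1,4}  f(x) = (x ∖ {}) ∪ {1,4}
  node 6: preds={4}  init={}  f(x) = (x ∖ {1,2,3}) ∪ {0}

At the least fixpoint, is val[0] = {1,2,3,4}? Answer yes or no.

yes

Trace (11 dequeues):
  [1] u=0 | in {0,1,4} | out {1,2,3,4} | prev {1,3,4} | push {}
  [2] u=1 | in {} | out {0,1} | prev {} | push {}
  [3] u=2 | in {1,2,3,4} | out {0,1,2,3,4} | prev {} | push {1}
  [4] u=3 | in {0,1,2,3,4} | out {0,1,2,3,4} | prev {} | push {}
  [5] u=4 | in {0,1,2,3,4} | out {0,1,3,4} | prev {0,1,4} | push {0,3}
  [6] u=5 | in {} | out {0,1,4} | ==
  [7] u=6 | in {0,1,3,4} | out {0,4} | prev {} | push {2}
  [8] u=1 | in {0,1,2,3,4} | out {0,1} | ==
  [9] u=0 | in {0,1,3,4} | out {1,2,3,4} | ==
  [10] u=3 | in {0,1,2,3,4} | out {0,1,2,3,4} | ==
  [11] u=2 | in {0,1,2,3,4} | out {0,1,2,3,4} | ==

Converged values:
  [0] {1,2,3,4}
  [1] {0,1}
  [2] {0,1,2,3,4}
  [3] {0,1,2,3,4}
  [4] {0,1,3,4}
  [5] {0,1,4}
  [6] {0,4}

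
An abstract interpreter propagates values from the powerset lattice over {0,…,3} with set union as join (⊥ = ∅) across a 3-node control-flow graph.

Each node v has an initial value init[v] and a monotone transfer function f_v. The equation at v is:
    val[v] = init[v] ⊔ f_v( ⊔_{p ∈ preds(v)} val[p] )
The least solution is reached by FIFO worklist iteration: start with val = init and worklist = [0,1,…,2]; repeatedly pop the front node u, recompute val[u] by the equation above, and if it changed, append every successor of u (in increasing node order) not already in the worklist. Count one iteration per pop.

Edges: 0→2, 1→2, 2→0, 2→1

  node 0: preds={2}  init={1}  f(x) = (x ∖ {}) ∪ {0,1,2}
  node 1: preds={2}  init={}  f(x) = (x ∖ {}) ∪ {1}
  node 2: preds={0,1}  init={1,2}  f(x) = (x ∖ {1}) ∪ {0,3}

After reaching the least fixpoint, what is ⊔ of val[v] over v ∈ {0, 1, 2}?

Trace (6 dequeues):
  [1] u=0 | in {1,2} | out {0,1,2} | prev {1} | push {}
  [2] u=1 | in {1,2} | out {1,2} | prev {} | push {}
  [3] u=2 | in {0,1,2} | out {0,1,2,3} | prev {1,2} | push {0,1}
  [4] u=0 | in {0,1,2,3} | out {0,1,2,3} | prev {0,1,2} | push {2}
  [5] u=1 | in {0,1,2,3} | out {0,1,2,3} | prev {1,2} | push {}
  [6] u=2 | in {0,1,2,3} | out {0,1,2,3} | ==

Converged values:
  [0] {0,1,2,3}
  [1] {0,1,2,3}
  [2] {0,1,2,3}

{0,1,2,3}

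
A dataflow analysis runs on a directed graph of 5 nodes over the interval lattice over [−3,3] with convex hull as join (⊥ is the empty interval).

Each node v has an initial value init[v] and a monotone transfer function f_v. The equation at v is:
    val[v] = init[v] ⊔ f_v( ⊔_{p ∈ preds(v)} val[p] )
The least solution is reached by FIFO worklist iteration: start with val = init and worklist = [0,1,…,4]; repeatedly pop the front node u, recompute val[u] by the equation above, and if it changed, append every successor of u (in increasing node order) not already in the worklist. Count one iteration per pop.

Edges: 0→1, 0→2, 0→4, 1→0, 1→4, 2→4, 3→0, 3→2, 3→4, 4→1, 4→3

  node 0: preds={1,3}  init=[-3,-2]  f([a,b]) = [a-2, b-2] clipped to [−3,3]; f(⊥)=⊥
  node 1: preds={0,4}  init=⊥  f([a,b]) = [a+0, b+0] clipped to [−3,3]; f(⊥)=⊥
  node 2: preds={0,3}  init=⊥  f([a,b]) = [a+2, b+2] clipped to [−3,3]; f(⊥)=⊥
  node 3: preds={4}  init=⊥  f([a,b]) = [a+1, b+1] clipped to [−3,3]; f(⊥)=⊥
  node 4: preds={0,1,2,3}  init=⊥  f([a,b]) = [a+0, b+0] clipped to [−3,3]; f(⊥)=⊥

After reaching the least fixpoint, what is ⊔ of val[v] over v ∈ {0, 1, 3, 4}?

Trace (23 dequeues):
  [1] u=0 | in ⊥ | out [-3,-2] | ==
  [2] u=1 | in [-3,-2] | out [-3,-2] | prev ⊥ | push {0}
  [3] u=2 | in [-3,-2] | out [-1,0] | prev ⊥ | push {}
  [4] u=3 | in ⊥ | out ⊥ | ==
  [5] u=4 | in [-3,0] | out [-3,0] | prev ⊥ | push {1,3}
  [6] u=0 | in [-3,-2] | out [-3,-2] | ==
  [7] u=1 | in [-3,0] | out [-3,0] | prev [-3,-2] | push {0,4}
  [8] u=3 | in [-3,0] | out [-2,1] | prev ⊥ | push {2}
  [9] u=0 | in [-3,1] | out [-3,-1] | prev [-3,-2] | push {1}
  [10] u=4 | in [-3,1] | out [-3,1] | prev [-3,0] | push {3}
  [11] u=2 | in [-3,1] | out [-1,3] | prev [-1,0] | push {4}
  [12] u=1 | in [-3,1] | out [-3,1] | prev [-3,0] | push {0}
  [13] u=3 | in [-3,1] | out [-2,2] | prev [-2,1] | push {2}
  [14] u=4 | in [-3,3] | out [-3,3] | prev [-3,1] | push {1,3}
  [15] u=0 | in [-3,2] | out [-3,0] | prev [-3,-1] | push {4}
  [16] u=2 | in [-3,2] | out [-1,3] | ==
  [17] u=1 | in [-3,3] | out [-3,3] | prev [-3,1] | push {0}
  [18] u=3 | in [-3,3] | out [-2,3] | prev [-2,2] | push {2}
  [19] u=4 | in [-3,3] | out [-3,3] | ==
  [20] u=0 | in [-3,3] | out [-3,1] | prev [-3,0] | push {1,4}
  [21] u=2 | in [-3,3] | out [-1,3] | ==
  [22] u=1 | in [-3,3] | out [-3,3] | ==
  [23] u=4 | in [-3,3] | out [-3,3] | ==

Converged values:
  [0] [-3,1]
  [1] [-3,3]
  [2] [-1,3]
  [3] [-2,3]
  [4] [-3,3]

[-3,3]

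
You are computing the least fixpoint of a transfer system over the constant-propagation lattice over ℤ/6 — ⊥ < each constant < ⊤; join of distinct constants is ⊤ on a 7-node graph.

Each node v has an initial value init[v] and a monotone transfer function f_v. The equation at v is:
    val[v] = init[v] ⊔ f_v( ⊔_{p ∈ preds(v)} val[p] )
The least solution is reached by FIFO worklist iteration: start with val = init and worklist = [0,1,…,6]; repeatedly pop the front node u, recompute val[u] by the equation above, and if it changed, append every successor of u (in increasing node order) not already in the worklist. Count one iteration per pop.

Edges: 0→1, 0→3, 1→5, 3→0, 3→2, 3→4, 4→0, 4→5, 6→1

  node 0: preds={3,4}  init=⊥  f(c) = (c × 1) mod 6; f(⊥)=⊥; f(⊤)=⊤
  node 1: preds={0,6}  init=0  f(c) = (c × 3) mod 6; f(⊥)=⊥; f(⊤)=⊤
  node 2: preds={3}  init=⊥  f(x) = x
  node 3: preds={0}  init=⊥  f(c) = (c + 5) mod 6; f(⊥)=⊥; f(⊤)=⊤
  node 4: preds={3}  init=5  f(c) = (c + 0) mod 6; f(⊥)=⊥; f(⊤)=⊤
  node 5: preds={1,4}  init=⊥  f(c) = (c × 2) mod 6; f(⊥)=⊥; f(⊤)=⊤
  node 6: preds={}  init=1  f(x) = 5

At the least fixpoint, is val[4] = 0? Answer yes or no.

Trace (14 dequeues):
  [1] u=0 | in 5 | out 5 | prev ⊥ | push {}
  [2] u=1 | in ⊤ | out ⊤ | prev 0 | push {}
  [3] u=2 | in ⊥ | out ⊥ | ==
  [4] u=3 | in 5 | out 4 | prev ⊥ | push {0,2}
  [5] u=4 | in 4 | out ⊤ | prev 5 | push {}
  [6] u=5 | in ⊤ | out ⊤ | prev ⊥ | push {}
  [7] u=6 | in ⊥ | out ⊤ | prev 1 | push {1}
  [8] u=0 | in ⊤ | out ⊤ | prev 5 | push {3}
  [9] u=2 | in 4 | out 4 | prev ⊥ | push {}
  [10] u=1 | in ⊤ | out ⊤ | ==
  [11] u=3 | in ⊤ | out ⊤ | prev 4 | push {0,2,4}
  [12] u=0 | in ⊤ | out ⊤ | ==
  [13] u=2 | in ⊤ | out ⊤ | prev 4 | push {}
  [14] u=4 | in ⊤ | out ⊤ | ==

Converged values:
  [0] ⊤
  [1] ⊤
  [2] ⊤
  [3] ⊤
  [4] ⊤
  [5] ⊤
  [6] ⊤

no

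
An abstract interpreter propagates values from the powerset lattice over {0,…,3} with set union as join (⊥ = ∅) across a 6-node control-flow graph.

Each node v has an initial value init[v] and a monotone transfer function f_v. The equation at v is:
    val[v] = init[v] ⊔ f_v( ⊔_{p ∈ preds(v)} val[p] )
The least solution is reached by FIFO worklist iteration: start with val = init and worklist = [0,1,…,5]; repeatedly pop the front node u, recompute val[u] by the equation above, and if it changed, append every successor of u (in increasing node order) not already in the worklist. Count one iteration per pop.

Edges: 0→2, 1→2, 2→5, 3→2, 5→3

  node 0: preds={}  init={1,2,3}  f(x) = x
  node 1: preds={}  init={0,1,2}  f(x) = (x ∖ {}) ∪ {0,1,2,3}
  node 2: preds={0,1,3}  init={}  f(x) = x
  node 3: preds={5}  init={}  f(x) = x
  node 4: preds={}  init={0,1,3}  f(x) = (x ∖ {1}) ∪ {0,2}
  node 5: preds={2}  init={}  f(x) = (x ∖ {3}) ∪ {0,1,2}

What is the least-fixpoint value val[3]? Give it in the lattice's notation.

{0,1,2}

Trace (8 dequeues):
  [1] u=0 | in {} | out {1,2,3} | ==
  [2] u=1 | in {} | out {0,1,2,3} | prev {0,1,2} | push {}
  [3] u=2 | in {0,1,2,3} | out {0,1,2,3} | prev {} | push {}
  [4] u=3 | in {} | out {} | ==
  [5] u=4 | in {} | out {0,1,2,3} | prev {0,1,3} | push {}
  [6] u=5 | in {0,1,2,3} | out {0,1,2} | prev {} | push {3}
  [7] u=3 | in {0,1,2} | out {0,1,2} | prev {} | push {2}
  [8] u=2 | in {0,1,2,3} | out {0,1,2,3} | ==

Converged values:
  [0] {1,2,3}
  [1] {0,1,2,3}
  [2] {0,1,2,3}
  [3] {0,1,2}
  [4] {0,1,2,3}
  [5] {0,1,2}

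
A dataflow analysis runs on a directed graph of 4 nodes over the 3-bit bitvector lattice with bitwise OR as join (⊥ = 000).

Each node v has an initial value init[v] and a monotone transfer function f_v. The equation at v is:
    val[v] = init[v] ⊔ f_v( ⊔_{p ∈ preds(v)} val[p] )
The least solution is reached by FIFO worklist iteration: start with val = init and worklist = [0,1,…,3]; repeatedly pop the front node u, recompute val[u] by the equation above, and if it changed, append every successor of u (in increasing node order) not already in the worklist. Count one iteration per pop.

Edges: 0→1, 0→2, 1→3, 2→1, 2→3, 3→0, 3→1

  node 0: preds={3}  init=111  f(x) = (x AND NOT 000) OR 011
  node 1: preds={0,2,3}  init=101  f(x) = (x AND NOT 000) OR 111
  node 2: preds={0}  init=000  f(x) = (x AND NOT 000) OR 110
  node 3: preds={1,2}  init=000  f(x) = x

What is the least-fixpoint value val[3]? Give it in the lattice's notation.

Trace (6 dequeues):
  [1] u=0 | in 000 | out 111 | ==
  [2] u=1 | in 111 | out 111 | prev 101 | push {}
  [3] u=2 | in 111 | out 111 | prev 000 | push {1}
  [4] u=3 | in 111 | out 111 | prev 000 | push {0}
  [5] u=1 | in 111 | out 111 | ==
  [6] u=0 | in 111 | out 111 | ==

Converged values:
  [0] 111
  [1] 111
  [2] 111
  [3] 111

111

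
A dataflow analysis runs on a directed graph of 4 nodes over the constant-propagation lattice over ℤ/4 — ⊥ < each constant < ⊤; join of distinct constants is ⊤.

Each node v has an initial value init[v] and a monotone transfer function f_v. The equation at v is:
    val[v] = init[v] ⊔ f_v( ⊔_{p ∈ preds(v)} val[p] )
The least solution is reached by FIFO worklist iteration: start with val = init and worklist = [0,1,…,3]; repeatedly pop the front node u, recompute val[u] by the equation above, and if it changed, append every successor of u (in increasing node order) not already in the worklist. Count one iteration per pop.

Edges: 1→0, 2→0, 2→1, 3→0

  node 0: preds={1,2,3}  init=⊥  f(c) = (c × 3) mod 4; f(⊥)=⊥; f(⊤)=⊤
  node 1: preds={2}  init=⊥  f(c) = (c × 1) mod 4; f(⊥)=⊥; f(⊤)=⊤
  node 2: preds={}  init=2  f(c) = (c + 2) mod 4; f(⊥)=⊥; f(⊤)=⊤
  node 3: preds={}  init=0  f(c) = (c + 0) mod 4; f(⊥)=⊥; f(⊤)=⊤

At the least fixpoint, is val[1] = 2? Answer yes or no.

Trace (5 dequeues):
  [1] u=0 | in ⊤ | out ⊤ | prev ⊥ | push {}
  [2] u=1 | in 2 | out 2 | prev ⊥ | push {0}
  [3] u=2 | in ⊥ | out 2 | ==
  [4] u=3 | in ⊥ | out 0 | ==
  [5] u=0 | in ⊤ | out ⊤ | ==

Converged values:
  [0] ⊤
  [1] 2
  [2] 2
  [3] 0

yes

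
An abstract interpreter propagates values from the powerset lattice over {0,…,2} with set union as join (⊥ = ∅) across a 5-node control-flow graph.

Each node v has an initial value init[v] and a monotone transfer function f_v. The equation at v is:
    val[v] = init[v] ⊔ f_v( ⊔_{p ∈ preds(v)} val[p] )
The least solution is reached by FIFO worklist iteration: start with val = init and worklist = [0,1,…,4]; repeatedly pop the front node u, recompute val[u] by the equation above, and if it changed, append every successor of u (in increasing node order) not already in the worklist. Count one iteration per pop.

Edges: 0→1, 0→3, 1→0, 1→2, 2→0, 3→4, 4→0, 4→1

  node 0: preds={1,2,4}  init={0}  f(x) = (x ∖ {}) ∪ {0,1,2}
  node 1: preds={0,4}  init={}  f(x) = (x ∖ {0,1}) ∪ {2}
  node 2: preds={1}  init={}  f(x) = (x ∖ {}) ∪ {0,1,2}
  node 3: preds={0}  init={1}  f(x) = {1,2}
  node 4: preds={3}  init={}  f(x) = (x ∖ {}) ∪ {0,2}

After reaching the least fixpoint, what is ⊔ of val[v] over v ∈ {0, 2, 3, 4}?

Iteration log — 7 steps:
  step 1. node 0  ⊔preds={}  new={0,1,2}  old={0}  +wl: 
  step 2. node 1  ⊔preds={0,1,2}  new={2}  old={}  +wl: 0
  step 3. node 2  ⊔preds={2}  new={0,1,2}  old={}  +wl: 
  step 4. node 3  ⊔preds={0,1,2}  new={1,2}  old={1}  +wl: 
  step 5. node 4  ⊔preds={1,2}  new={0,1,2}  old={}  +wl: 1
  step 6. node 0  ⊔preds={0,1,2}  new={0,1,2}  stable
  step 7. node 1  ⊔preds={0,1,2}  new={2}  stable

Least fixpoint reached:
  node 0: {0,1,2}
  node 1: {2}
  node 2: {0,1,2}
  node 3: {1,2}
  node 4: {0,1,2}

{0,1,2}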